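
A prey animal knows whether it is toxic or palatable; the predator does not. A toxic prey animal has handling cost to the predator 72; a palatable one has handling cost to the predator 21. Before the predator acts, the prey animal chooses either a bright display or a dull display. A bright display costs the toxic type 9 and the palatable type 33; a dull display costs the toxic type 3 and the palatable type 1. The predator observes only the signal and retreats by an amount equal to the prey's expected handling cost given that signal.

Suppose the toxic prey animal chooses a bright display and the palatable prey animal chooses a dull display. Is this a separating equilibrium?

If types separate, bright display earns payment 72 and dull display earns 21.
Toxic: bright display gives 72 − 9 = 63; dull display gives 21 − 3 = 18. No deviation. ✓
Palatable: dull display gives 21 − 1 = 20; bright display gives 72 − 33 = 39. Would deviate. ✗

No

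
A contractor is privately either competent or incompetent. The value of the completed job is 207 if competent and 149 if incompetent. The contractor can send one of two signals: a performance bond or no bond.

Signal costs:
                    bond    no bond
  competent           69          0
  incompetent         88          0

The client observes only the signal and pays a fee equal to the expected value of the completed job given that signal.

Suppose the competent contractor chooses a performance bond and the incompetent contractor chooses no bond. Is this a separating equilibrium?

No

If types separate, bond earns payment 207 and no bond earns 149.
Competent: bond gives 207 − 69 = 138; no bond gives 149 − 0 = 149. Would deviate. ✗
Incompetent: no bond gives 149 − 0 = 149; bond gives 207 − 88 = 119. No deviation. ✓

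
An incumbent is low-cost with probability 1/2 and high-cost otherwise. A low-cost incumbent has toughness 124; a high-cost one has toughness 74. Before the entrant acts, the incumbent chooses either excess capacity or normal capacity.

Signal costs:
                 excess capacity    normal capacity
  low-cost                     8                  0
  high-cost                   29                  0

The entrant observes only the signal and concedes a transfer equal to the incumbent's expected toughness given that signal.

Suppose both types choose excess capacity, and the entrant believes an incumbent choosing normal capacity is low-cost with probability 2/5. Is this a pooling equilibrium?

No

At the pooled signal (excess capacity) the entrant holds the prior 1/2 and pays 1/2·124 + 1/2·74 = 99. Off-path (normal capacity) belief 2/5 gives 2/5·124 + 3/5·74 = 94.
Low-cost: excess capacity gives 99 − 8 = 91; normal capacity gives 94 − 0 = 94. Deviates. ✗
High-cost: excess capacity gives 99 − 29 = 70; normal capacity gives 94 − 0 = 94. Deviates. ✗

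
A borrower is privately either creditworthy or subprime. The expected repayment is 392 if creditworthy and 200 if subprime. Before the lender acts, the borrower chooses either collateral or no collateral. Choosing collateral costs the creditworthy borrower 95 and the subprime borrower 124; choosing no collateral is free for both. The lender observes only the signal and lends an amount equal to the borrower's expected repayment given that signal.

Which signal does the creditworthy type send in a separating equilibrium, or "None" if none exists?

Try creditworthy → collateral, subprime → no collateral:
  If types separate, collateral earns payment 392 and no collateral earns 200.
  Creditworthy: collateral gives 392 − 95 = 297; no collateral gives 200 − 0 = 200. No deviation. ✓
  Subprime: no collateral gives 200 − 0 = 200; collateral gives 392 − 124 = 268. Would deviate. ✗
Try creditworthy → no collateral, subprime → collateral:
  If types separate, no collateral earns payment 392 and collateral earns 200.
  Creditworthy: no collateral gives 392 − 0 = 392; collateral gives 200 − 95 = 105. No deviation. ✓
  Subprime: collateral gives 200 − 124 = 76; no collateral gives 392 − 0 = 392. Would deviate. ✗
Neither assignment is incentive-compatible.

None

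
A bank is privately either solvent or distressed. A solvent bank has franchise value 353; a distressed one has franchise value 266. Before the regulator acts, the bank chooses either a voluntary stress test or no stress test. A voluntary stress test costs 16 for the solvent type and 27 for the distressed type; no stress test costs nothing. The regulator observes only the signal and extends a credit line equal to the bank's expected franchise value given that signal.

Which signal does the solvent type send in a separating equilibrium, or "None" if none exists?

Try solvent → stress test, distressed → no stress test:
  If types separate, stress test earns payment 353 and no stress test earns 266.
  Solvent: stress test gives 353 − 16 = 337; no stress test gives 266 − 0 = 266. No deviation. ✓
  Distressed: no stress test gives 266 − 0 = 266; stress test gives 353 − 27 = 326. Would deviate. ✗
Try solvent → no stress test, distressed → stress test:
  If types separate, no stress test earns payment 353 and stress test earns 266.
  Solvent: no stress test gives 353 − 0 = 353; stress test gives 266 − 16 = 250. No deviation. ✓
  Distressed: stress test gives 266 − 27 = 239; no stress test gives 353 − 0 = 353. Would deviate. ✗
Neither assignment is incentive-compatible.

None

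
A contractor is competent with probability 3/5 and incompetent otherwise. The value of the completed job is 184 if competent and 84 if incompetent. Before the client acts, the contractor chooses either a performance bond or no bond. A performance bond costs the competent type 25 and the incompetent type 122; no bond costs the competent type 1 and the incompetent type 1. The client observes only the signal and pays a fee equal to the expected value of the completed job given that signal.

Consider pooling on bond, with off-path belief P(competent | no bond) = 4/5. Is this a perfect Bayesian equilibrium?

At the pooled signal (bond) the client holds the prior 3/5 and pays 3/5·184 + 2/5·84 = 144. Off-path (no bond) belief 4/5 gives 4/5·184 + 1/5·84 = 164.
Competent: bond gives 144 − 25 = 119; no bond gives 164 − 1 = 163. Deviates. ✗
Incompetent: bond gives 144 − 122 = 22; no bond gives 164 − 1 = 163. Deviates. ✗

No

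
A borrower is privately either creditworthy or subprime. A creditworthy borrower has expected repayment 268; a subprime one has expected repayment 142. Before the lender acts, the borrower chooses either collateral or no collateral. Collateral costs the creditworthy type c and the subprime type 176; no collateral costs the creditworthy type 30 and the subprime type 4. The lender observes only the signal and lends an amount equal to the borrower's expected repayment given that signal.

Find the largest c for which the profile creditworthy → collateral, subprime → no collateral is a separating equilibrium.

156

Under separation: collateral → creditworthy (pays 268); no collateral → subprime (pays 142).
Subprime: 142 − 4 = 138 ≥ 268 − 176 = 92. Holds regardless of c. ✓
Creditworthy: 268 − c ≥ 142 − 30, so c ≤ 268 − 112 = 156.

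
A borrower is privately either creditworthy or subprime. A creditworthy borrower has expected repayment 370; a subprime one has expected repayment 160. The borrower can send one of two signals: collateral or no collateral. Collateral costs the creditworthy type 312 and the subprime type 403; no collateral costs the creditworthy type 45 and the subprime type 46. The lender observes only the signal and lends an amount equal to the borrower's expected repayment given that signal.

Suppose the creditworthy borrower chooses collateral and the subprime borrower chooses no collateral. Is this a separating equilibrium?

If types separate, collateral earns payment 370 and no collateral earns 160.
Creditworthy: collateral gives 370 − 312 = 58; no collateral gives 160 − 45 = 115. Would deviate. ✗
Subprime: no collateral gives 160 − 46 = 114; collateral gives 370 − 403 = -33. No deviation. ✓

No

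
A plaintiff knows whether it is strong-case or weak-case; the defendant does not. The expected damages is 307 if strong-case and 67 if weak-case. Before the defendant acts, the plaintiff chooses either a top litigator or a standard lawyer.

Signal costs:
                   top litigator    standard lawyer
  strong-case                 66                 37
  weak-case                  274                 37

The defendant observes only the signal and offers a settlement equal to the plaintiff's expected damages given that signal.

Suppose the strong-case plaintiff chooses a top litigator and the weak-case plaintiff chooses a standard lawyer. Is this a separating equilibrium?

If types separate, top litigator earns payment 307 and standard lawyer earns 67.
Strong-case: top litigator gives 307 − 66 = 241; standard lawyer gives 67 − 37 = 30. No deviation. ✓
Weak-case: standard lawyer gives 67 − 37 = 30; top litigator gives 307 − 274 = 33. Would deviate. ✗

No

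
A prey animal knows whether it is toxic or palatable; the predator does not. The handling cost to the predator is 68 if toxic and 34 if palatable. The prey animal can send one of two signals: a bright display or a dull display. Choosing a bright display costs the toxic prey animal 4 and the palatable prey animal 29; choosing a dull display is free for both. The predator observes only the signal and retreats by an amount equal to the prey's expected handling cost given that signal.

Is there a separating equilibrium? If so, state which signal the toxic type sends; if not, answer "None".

None

Try toxic → bright display, palatable → dull display:
  If types separate, bright display earns payment 68 and dull display earns 34.
  Toxic: bright display gives 68 − 4 = 64; dull display gives 34 − 0 = 34. No deviation. ✓
  Palatable: dull display gives 34 − 0 = 34; bright display gives 68 − 29 = 39. Would deviate. ✗
Try toxic → dull display, palatable → bright display:
  If types separate, dull display earns payment 68 and bright display earns 34.
  Toxic: dull display gives 68 − 0 = 68; bright display gives 34 − 4 = 30. No deviation. ✓
  Palatable: bright display gives 34 − 29 = 5; dull display gives 68 − 0 = 68. Would deviate. ✗
Neither assignment is incentive-compatible.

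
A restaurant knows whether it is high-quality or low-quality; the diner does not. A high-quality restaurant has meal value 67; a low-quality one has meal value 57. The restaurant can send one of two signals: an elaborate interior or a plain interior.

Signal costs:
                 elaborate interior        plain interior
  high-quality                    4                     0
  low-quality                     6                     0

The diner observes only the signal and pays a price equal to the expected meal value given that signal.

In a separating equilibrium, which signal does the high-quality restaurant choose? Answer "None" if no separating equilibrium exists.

None

Try high-quality → elaborate interior, low-quality → plain interior:
  If types separate, elaborate interior earns payment 67 and plain interior earns 57.
  High-quality: elaborate interior gives 67 − 4 = 63; plain interior gives 57 − 0 = 57. No deviation. ✓
  Low-quality: plain interior gives 57 − 0 = 57; elaborate interior gives 67 − 6 = 61. Would deviate. ✗
Try high-quality → plain interior, low-quality → elaborate interior:
  If types separate, plain interior earns payment 67 and elaborate interior earns 57.
  High-quality: plain interior gives 67 − 0 = 67; elaborate interior gives 57 − 4 = 53. No deviation. ✓
  Low-quality: elaborate interior gives 57 − 6 = 51; plain interior gives 67 − 0 = 67. Would deviate. ✗
Neither assignment is incentive-compatible.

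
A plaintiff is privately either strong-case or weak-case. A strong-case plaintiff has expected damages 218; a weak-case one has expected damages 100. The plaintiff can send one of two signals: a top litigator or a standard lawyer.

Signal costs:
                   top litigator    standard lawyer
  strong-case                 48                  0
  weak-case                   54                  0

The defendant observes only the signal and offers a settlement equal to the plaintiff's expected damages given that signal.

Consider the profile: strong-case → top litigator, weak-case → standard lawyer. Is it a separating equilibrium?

If types separate, top litigator earns payment 218 and standard lawyer earns 100.
Strong-case: top litigator gives 218 − 48 = 170; standard lawyer gives 100 − 0 = 100. No deviation. ✓
Weak-case: standard lawyer gives 100 − 0 = 100; top litigator gives 218 − 54 = 164. Would deviate. ✗

No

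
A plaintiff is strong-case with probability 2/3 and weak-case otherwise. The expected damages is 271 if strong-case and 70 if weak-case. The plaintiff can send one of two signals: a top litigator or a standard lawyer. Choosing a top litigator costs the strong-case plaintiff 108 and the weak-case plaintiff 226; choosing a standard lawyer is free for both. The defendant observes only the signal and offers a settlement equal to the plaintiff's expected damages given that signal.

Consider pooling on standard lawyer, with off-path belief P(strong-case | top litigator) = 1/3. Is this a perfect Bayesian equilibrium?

Yes

On the equilibrium path (standard lawyer) the defendant holds the prior 2/3 and pays 2/3·271 + 1/3·70 = 204. Off-path (top litigator) belief 1/3 gives 1/3·271 + 2/3·70 = 137.
Strong-case: standard lawyer gives 204 − 0 = 204; top litigator gives 137 − 108 = 29. Stays. ✓
Weak-case: standard lawyer gives 204 − 0 = 204; top litigator gives 137 − 226 = -89. Stays. ✓
Beliefs are Bayes-consistent on-path and both types best-respond.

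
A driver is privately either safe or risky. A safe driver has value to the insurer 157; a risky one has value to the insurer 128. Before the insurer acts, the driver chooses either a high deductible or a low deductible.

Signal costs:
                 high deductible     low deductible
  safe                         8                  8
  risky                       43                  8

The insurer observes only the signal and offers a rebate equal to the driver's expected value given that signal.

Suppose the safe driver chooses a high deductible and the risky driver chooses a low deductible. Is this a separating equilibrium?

If types separate, high deductible earns payment 157 and low deductible earns 128.
Safe: high deductible gives 157 − 8 = 149; low deductible gives 128 − 8 = 120. No deviation. ✓
Risky: low deductible gives 128 − 8 = 120; high deductible gives 157 − 43 = 114. No deviation. ✓
Both incentive constraints hold.

Yes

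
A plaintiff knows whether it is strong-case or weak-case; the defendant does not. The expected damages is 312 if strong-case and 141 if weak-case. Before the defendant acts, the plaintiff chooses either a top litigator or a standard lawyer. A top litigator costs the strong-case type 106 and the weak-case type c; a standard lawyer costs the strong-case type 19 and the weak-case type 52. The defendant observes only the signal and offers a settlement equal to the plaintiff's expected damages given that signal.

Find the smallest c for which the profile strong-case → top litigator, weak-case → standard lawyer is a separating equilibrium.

Under separation: top litigator → strong-case (pays 312); standard lawyer → weak-case (pays 141).
Strong-case: 312 − 106 = 206 ≥ 141 − 19 = 122. Holds regardless of c. ✓
Weak-case: 141 − 52 ≥ 312 − c, so c ≥ 312 − 89 = 223.

223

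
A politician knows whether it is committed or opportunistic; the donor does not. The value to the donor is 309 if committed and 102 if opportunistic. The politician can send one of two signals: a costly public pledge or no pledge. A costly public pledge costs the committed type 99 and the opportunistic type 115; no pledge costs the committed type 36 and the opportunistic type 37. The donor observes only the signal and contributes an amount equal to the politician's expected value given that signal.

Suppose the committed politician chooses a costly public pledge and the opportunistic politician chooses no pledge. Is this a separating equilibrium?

No

Under separation the donor infers type exactly: pledge → committed (pays 309), no pledge → opportunistic (pays 102).
Committed: pledge gives 309 − 99 = 210; no pledge gives 102 − 36 = 66. No deviation. ✓
Opportunistic: no pledge gives 102 − 37 = 65; pledge gives 309 − 115 = 194. Would deviate. ✗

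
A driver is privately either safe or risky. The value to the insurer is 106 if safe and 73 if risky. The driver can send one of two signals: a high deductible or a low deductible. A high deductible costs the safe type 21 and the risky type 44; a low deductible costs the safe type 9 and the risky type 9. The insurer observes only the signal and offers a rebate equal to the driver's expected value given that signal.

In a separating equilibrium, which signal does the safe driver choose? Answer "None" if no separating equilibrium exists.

Try safe → high deductible, risky → low deductible:
  Under separation the insurer infers type exactly: high deductible → safe (pays 106), low deductible → risky (pays 73).
  Safe: high deductible gives 106 − 21 = 85; low deductible gives 73 − 9 = 64. No deviation. ✓
  Risky: low deductible gives 73 − 9 = 64; high deductible gives 106 − 44 = 62. No deviation. ✓
Both hold — the safe type sends high deductible.

high deductible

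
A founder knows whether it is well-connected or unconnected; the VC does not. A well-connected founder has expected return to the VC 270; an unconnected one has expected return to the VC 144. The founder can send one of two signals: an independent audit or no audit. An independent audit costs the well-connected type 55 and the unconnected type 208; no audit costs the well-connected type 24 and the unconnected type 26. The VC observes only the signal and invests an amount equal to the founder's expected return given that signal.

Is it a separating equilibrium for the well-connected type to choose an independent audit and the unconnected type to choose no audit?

Yes

Under separation the VC infers type exactly: audit → well-connected (pays 270), no audit → unconnected (pays 144).
Well-connected: audit gives 270 − 55 = 215; no audit gives 144 − 24 = 120. No deviation. ✓
Unconnected: no audit gives 144 − 26 = 118; audit gives 270 − 208 = 62. No deviation. ✓
Neither type gains from mimicking the other.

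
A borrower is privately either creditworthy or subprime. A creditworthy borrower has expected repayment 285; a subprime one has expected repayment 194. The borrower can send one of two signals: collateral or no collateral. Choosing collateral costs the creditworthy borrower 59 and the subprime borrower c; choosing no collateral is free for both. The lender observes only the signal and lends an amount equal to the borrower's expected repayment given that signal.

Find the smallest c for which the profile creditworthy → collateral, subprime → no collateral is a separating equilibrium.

Under separation: collateral → creditworthy (pays 285); no collateral → subprime (pays 194).
Creditworthy: 285 − 59 = 226 ≥ 194 − 0 = 194. Holds regardless of c. ✓
Subprime: 194 − 0 ≥ 285 − c, so c ≥ 285 − 194 = 91.

91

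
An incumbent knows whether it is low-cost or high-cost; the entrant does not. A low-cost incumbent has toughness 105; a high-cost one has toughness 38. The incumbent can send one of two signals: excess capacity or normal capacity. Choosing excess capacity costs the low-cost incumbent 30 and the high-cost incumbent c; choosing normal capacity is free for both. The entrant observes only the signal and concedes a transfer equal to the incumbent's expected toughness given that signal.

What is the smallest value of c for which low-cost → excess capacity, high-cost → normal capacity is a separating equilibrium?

67

Under separation: excess capacity → low-cost (pays 105); normal capacity → high-cost (pays 38).
Low-cost: 105 − 30 = 75 ≥ 38 − 0 = 38. Holds regardless of c. ✓
High-cost: 38 − 0 ≥ 105 − c, so c ≥ 105 − 38 = 67.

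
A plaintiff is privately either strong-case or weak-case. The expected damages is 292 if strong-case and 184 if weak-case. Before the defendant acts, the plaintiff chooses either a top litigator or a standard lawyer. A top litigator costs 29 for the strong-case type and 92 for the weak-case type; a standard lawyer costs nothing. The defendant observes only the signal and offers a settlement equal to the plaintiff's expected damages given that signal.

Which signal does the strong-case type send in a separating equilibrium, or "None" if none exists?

None

Try strong-case → top litigator, weak-case → standard lawyer:
  If types separate, top litigator earns payment 292 and standard lawyer earns 184.
  Strong-case: top litigator gives 292 − 29 = 263; standard lawyer gives 184 − 0 = 184. No deviation. ✓
  Weak-case: standard lawyer gives 184 − 0 = 184; top litigator gives 292 − 92 = 200. Would deviate. ✗
Try strong-case → standard lawyer, weak-case → top litigator:
  If types separate, standard lawyer earns payment 292 and top litigator earns 184.
  Strong-case: standard lawyer gives 292 − 0 = 292; top litigator gives 184 − 29 = 155. No deviation. ✓
  Weak-case: top litigator gives 184 − 92 = 92; standard lawyer gives 292 − 0 = 292. Would deviate. ✗
Neither assignment is incentive-compatible.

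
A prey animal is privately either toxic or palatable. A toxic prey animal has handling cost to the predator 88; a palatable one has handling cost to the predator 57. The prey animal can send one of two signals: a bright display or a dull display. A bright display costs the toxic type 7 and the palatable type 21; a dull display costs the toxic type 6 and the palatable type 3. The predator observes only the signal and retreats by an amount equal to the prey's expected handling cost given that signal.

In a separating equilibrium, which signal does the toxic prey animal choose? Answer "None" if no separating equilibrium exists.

None

Try toxic → bright display, palatable → dull display:
  Under separation the predator infers type exactly: bright display → toxic (pays 88), dull display → palatable (pays 57).
  Toxic: bright display gives 88 − 7 = 81; dull display gives 57 − 6 = 51. No deviation. ✓
  Palatable: dull display gives 57 − 3 = 54; bright display gives 88 − 21 = 67. Would deviate. ✗
Try toxic → dull display, palatable → bright display:
  Under separation the predator infers type exactly: dull display → toxic (pays 88), bright display → palatable (pays 57).
  Toxic: dull display gives 88 − 6 = 82; bright display gives 57 − 7 = 50. No deviation. ✓
  Palatable: bright display gives 57 − 21 = 36; dull display gives 88 − 3 = 85. Would deviate. ✗
Neither assignment is incentive-compatible.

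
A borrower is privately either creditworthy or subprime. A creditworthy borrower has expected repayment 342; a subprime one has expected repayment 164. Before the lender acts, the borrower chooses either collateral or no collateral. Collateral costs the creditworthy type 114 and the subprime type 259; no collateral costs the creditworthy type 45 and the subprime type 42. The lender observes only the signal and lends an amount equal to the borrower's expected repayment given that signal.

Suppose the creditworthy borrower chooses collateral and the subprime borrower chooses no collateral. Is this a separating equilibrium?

Under separation the lender infers type exactly: collateral → creditworthy (pays 342), no collateral → subprime (pays 164).
Creditworthy: collateral gives 342 − 114 = 228; no collateral gives 164 − 45 = 119. No deviation. ✓
Subprime: no collateral gives 164 − 42 = 122; collateral gives 342 − 259 = 83. No deviation. ✓
Both incentive constraints hold.

Yes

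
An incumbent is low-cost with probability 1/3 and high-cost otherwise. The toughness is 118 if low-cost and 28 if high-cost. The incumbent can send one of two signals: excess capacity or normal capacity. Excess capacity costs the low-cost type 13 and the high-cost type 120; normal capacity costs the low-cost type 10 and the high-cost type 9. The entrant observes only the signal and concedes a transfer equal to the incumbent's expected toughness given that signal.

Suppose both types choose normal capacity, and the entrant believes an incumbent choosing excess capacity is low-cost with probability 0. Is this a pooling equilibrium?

Yes

At the pooled signal (normal capacity) the entrant holds the prior 1/3 and pays 1/3·118 + 2/3·28 = 58. Off-path (excess capacity) belief 0 gives 0·118 + 1·28 = 28.
Low-cost: normal capacity gives 58 − 10 = 48; excess capacity gives 28 − 13 = 15. Stays. ✓
High-cost: normal capacity gives 58 − 9 = 49; excess capacity gives 28 − 120 = -92. Stays. ✓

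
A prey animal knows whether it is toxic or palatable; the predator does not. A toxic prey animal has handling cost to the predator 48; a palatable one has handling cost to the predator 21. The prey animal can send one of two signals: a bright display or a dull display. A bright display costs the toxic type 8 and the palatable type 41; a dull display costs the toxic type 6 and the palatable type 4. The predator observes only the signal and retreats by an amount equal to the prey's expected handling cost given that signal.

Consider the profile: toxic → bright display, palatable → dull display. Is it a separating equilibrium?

If types separate, bright display earns payment 48 and dull display earns 21.
Toxic: bright display gives 48 − 8 = 40; dull display gives 21 − 6 = 15. No deviation. ✓
Palatable: dull display gives 21 − 4 = 17; bright display gives 48 − 41 = 7. No deviation. ✓
Neither type gains from mimicking the other.

Yes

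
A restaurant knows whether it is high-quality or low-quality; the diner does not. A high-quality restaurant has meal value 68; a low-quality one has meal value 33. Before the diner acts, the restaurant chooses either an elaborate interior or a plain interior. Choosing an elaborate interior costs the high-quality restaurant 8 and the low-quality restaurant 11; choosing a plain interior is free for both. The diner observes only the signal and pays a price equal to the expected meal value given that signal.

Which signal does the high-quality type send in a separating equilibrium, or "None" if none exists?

None

Try high-quality → elaborate interior, low-quality → plain interior:
  Under separation the diner infers type exactly: elaborate interior → high-quality (pays 68), plain interior → low-quality (pays 33).
  High-quality: elaborate interior gives 68 − 8 = 60; plain interior gives 33 − 0 = 33. No deviation. ✓
  Low-quality: plain interior gives 33 − 0 = 33; elaborate interior gives 68 − 11 = 57. Would deviate. ✗
Try high-quality → plain interior, low-quality → elaborate interior:
  Under separation the diner infers type exactly: plain interior → high-quality (pays 68), elaborate interior → low-quality (pays 33).
  High-quality: plain interior gives 68 − 0 = 68; elaborate interior gives 33 − 8 = 25. No deviation. ✓
  Low-quality: elaborate interior gives 33 − 11 = 22; plain interior gives 68 − 0 = 68. Would deviate. ✗
Neither assignment is incentive-compatible.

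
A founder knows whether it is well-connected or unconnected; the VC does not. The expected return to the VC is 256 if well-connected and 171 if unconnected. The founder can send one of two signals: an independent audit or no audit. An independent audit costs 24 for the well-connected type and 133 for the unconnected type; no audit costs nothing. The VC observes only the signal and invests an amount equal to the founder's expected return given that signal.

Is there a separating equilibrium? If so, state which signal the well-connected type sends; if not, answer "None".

Try well-connected → audit, unconnected → no audit:
  Under separation the VC infers type exactly: audit → well-connected (pays 256), no audit → unconnected (pays 171).
  Well-connected: audit gives 256 − 24 = 232; no audit gives 171 − 0 = 171. No deviation. ✓
  Unconnected: no audit gives 171 − 0 = 171; audit gives 256 − 133 = 123. No deviation. ✓
Both hold — the well-connected type sends audit.

audit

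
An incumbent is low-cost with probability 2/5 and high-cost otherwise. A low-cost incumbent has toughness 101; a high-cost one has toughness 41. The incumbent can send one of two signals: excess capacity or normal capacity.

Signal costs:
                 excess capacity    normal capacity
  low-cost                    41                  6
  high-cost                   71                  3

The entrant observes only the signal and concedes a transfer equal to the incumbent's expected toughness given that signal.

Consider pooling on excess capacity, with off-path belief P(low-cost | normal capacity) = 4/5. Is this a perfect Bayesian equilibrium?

No

At the pooled signal (excess capacity) the entrant holds the prior 2/5 and pays 2/5·101 + 3/5·41 = 65. Off-path (normal capacity) belief 4/5 gives 4/5·101 + 1/5·41 = 89.
Low-cost: excess capacity gives 65 − 41 = 24; normal capacity gives 89 − 6 = 83. Deviates. ✗
High-cost: excess capacity gives 65 − 71 = -6; normal capacity gives 89 − 3 = 86. Deviates. ✗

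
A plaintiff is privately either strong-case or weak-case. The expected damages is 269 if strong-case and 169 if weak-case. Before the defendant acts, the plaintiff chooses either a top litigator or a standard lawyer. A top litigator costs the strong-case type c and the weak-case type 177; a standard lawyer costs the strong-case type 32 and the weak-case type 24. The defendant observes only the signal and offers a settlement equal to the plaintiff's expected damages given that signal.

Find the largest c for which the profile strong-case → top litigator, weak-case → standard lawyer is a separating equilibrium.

132

Under separation: top litigator → strong-case (pays 269); standard lawyer → weak-case (pays 169).
Weak-case: 169 − 24 = 145 ≥ 269 − 177 = 92. Holds regardless of c. ✓
Strong-case: 269 − c ≥ 169 − 32, so c ≤ 269 − 137 = 132.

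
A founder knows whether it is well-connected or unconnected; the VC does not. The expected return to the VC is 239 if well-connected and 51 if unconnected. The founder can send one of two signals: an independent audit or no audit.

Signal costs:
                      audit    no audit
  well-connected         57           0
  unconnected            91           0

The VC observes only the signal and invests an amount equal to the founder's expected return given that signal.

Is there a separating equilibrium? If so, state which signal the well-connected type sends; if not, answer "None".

Try well-connected → audit, unconnected → no audit:
  Under separation the VC infers type exactly: audit → well-connected (pays 239), no audit → unconnected (pays 51).
  Well-connected: audit gives 239 − 57 = 182; no audit gives 51 − 0 = 51. No deviation. ✓
  Unconnected: no audit gives 51 − 0 = 51; audit gives 239 − 91 = 148. Would deviate. ✗
Try well-connected → no audit, unconnected → audit:
  Under separation the VC infers type exactly: no audit → well-connected (pays 239), audit → unconnected (pays 51).
  Well-connected: no audit gives 239 − 0 = 239; audit gives 51 − 57 = -6. No deviation. ✓
  Unconnected: audit gives 51 − 91 = -40; no audit gives 239 − 0 = 239. Would deviate. ✗
Neither assignment is incentive-compatible.

None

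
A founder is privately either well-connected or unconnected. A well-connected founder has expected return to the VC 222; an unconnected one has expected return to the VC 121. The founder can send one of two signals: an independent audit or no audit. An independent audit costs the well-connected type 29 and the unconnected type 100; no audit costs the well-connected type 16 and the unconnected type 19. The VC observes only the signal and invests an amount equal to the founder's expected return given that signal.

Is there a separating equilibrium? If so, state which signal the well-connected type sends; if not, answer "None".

None

Try well-connected → audit, unconnected → no audit:
  Under separation the VC infers type exactly: audit → well-connected (pays 222), no audit → unconnected (pays 121).
  Well-connected: audit gives 222 − 29 = 193; no audit gives 121 − 16 = 105. No deviation. ✓
  Unconnected: no audit gives 121 − 19 = 102; audit gives 222 − 100 = 122. Would deviate. ✗
Try well-connected → no audit, unconnected → audit:
  Under separation the VC infers type exactly: no audit → well-connected (pays 222), audit → unconnected (pays 121).
  Well-connected: no audit gives 222 − 16 = 206; audit gives 121 − 29 = 92. No deviation. ✓
  Unconnected: audit gives 121 − 100 = 21; no audit gives 222 − 19 = 203. Would deviate. ✗
Neither assignment is incentive-compatible.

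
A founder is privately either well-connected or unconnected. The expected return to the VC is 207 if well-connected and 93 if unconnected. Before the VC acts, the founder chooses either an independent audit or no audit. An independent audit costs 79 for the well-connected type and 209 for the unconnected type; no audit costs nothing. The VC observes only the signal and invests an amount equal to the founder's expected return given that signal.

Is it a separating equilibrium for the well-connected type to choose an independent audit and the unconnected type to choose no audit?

Yes

Under separation the VC infers type exactly: audit → well-connected (pays 207), no audit → unconnected (pays 93).
Well-connected: audit gives 207 − 79 = 128; no audit gives 93 − 0 = 93. No deviation. ✓
Unconnected: no audit gives 93 − 0 = 93; audit gives 207 − 209 = -2. No deviation. ✓
Neither type gains from mimicking the other.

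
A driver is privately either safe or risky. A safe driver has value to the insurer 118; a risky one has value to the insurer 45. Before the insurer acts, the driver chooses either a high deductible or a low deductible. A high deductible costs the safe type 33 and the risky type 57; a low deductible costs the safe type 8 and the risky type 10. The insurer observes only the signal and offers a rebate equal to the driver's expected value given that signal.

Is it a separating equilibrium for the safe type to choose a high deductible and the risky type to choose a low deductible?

No

If types separate, high deductible earns payment 118 and low deductible earns 45.
Safe: high deductible gives 118 − 33 = 85; low deductible gives 45 − 8 = 37. No deviation. ✓
Risky: low deductible gives 45 − 10 = 35; high deductible gives 118 − 57 = 61. Would deviate. ✗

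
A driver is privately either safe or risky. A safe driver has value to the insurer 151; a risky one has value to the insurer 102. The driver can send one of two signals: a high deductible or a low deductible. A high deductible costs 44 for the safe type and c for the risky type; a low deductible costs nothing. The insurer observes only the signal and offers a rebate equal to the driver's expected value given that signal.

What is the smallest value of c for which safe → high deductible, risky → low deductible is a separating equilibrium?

49

Under separation: high deductible → safe (pays 151); low deductible → risky (pays 102).
Safe: 151 − 44 = 107 ≥ 102 − 0 = 102. Holds regardless of c. ✓
Risky: 102 − 0 ≥ 151 − c, so c ≥ 151 − 102 = 49.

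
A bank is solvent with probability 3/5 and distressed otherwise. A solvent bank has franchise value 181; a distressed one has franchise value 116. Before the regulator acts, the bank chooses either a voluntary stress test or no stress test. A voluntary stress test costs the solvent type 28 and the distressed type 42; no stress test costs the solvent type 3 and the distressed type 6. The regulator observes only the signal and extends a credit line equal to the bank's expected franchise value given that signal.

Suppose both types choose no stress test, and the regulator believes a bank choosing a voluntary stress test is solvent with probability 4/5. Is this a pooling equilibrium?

Yes

At the pooled signal (no stress test) the regulator holds the prior 3/5 and pays 3/5·181 + 2/5·116 = 155. Off-path (stress test) belief 4/5 gives 4/5·181 + 1/5·116 = 168.
Solvent: no stress test gives 155 − 3 = 152; stress test gives 168 − 28 = 140. Stays. ✓
Distressed: no stress test gives 155 − 6 = 149; stress test gives 168 − 42 = 126. Stays. ✓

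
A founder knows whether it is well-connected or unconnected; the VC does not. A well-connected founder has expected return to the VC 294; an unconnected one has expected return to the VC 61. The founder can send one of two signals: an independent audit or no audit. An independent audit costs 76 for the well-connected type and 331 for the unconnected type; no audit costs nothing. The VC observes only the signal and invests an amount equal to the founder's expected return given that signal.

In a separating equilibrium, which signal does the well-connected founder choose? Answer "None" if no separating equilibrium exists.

Try well-connected → audit, unconnected → no audit:
  Under separation the VC infers type exactly: audit → well-connected (pays 294), no audit → unconnected (pays 61).
  Well-connected: audit gives 294 − 76 = 218; no audit gives 61 − 0 = 61. No deviation. ✓
  Unconnected: no audit gives 61 − 0 = 61; audit gives 294 − 331 = -37. No deviation. ✓
Both hold — the well-connected type sends audit.

audit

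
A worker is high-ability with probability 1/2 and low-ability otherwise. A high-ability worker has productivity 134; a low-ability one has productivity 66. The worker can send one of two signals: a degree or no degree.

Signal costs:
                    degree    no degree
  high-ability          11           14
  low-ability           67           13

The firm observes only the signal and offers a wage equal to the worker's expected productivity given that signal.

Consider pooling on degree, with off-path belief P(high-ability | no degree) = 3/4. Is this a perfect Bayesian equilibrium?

No

At the pooled signal (degree) the firm holds the prior 1/2 and pays 1/2·134 + 1/2·66 = 100. Off-path (no degree) belief 3/4 gives 3/4·134 + 1/4·66 = 117.
High-ability: degree gives 100 − 11 = 89; no degree gives 117 − 14 = 103. Deviates. ✗
Low-ability: degree gives 100 − 67 = 33; no degree gives 117 − 13 = 104. Deviates. ✗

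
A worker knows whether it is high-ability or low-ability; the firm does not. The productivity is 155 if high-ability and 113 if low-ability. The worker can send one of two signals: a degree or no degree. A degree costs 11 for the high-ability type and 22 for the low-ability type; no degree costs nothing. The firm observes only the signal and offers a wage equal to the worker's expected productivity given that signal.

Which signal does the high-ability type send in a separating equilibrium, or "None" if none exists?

Try high-ability → degree, low-ability → no degree:
  If types separate, degree earns payment 155 and no degree earns 113.
  High-ability: degree gives 155 − 11 = 144; no degree gives 113 − 0 = 113. No deviation. ✓
  Low-ability: no degree gives 113 − 0 = 113; degree gives 155 − 22 = 133. Would deviate. ✗
Try high-ability → no degree, low-ability → degree:
  If types separate, no degree earns payment 155 and degree earns 113.
  High-ability: no degree gives 155 − 0 = 155; degree gives 113 − 11 = 102. No deviation. ✓
  Low-ability: degree gives 113 − 22 = 91; no degree gives 155 − 0 = 155. Would deviate. ✗
Neither assignment is incentive-compatible.

None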